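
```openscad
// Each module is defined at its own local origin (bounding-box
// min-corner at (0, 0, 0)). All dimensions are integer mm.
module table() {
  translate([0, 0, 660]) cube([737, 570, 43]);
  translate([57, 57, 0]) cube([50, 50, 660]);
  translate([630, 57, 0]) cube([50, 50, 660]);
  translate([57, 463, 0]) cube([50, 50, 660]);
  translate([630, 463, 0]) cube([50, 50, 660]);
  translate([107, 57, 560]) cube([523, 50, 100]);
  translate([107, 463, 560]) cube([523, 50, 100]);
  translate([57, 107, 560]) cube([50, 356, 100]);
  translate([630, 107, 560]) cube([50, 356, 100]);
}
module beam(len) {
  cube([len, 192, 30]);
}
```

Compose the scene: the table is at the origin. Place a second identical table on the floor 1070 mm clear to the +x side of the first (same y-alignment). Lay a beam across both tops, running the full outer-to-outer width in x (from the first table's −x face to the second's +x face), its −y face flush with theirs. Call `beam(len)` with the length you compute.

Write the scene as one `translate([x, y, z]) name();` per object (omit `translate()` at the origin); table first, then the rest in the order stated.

table();
translate([1807, 0, 0]) table();
translate([0, 0, 703]) beam(2544);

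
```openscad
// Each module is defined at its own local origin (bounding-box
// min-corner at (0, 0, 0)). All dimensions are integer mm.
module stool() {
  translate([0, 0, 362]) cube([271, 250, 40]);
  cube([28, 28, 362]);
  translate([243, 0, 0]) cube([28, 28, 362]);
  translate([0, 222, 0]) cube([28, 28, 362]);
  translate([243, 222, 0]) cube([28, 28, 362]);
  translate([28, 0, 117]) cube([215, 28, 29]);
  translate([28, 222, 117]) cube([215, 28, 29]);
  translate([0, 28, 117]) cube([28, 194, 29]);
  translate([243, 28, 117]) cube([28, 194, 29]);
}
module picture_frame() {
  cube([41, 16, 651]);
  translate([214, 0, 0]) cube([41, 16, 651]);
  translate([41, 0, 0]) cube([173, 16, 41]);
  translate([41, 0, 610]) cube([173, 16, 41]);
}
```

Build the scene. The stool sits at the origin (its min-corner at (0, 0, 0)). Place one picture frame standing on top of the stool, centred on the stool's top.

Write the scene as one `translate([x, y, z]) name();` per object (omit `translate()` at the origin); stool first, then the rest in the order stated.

stool();
translate([8, 117, 402]) picture_frame();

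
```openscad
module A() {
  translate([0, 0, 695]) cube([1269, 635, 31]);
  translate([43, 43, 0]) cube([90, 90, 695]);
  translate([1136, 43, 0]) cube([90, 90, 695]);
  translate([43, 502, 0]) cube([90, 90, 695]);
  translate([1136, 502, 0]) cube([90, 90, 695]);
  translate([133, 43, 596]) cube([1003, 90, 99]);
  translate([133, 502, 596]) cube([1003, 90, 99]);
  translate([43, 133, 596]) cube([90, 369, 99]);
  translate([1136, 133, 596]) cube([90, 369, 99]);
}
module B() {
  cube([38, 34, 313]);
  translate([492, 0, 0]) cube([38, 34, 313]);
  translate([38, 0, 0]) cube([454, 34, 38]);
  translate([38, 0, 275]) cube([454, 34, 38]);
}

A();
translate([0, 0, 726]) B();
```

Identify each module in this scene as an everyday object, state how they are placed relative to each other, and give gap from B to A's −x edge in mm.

A is a table. B is a picture frame. The picture frame is on top of the table. The gap from the picture frame to the table's −x edge is 0 mm.

The picture frame's min-x is at 0; the table's min-x is 0; gap = 0 mm.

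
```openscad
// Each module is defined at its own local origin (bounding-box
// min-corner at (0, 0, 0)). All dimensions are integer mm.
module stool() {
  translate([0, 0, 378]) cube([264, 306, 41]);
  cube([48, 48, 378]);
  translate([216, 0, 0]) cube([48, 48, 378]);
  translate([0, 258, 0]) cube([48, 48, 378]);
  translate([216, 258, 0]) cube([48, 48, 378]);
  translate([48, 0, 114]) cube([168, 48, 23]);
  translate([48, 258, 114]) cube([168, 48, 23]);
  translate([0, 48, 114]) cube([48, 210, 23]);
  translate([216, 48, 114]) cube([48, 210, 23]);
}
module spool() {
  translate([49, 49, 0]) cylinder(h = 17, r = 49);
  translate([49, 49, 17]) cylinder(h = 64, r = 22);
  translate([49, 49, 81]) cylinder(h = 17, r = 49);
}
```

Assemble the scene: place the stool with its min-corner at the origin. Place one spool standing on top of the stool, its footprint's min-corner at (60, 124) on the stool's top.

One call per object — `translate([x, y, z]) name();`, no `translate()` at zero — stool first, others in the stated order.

stool();
translate([60, 124, 419]) spool();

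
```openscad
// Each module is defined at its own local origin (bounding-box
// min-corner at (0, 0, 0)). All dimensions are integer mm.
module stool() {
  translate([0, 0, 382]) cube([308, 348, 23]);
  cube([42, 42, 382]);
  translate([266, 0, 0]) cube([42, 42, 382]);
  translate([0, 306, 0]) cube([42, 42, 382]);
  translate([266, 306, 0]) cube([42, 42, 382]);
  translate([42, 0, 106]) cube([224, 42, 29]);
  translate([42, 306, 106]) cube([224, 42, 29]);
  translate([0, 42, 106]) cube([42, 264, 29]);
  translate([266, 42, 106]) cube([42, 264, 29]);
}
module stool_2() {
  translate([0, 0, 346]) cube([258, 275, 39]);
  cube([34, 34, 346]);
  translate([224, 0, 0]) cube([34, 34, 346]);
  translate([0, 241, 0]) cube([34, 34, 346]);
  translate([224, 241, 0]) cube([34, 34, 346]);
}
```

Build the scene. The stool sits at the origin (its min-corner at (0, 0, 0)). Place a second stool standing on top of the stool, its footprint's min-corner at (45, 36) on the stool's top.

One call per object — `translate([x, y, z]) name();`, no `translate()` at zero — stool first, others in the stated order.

stool();
translate([45, 36, 405]) stool_2();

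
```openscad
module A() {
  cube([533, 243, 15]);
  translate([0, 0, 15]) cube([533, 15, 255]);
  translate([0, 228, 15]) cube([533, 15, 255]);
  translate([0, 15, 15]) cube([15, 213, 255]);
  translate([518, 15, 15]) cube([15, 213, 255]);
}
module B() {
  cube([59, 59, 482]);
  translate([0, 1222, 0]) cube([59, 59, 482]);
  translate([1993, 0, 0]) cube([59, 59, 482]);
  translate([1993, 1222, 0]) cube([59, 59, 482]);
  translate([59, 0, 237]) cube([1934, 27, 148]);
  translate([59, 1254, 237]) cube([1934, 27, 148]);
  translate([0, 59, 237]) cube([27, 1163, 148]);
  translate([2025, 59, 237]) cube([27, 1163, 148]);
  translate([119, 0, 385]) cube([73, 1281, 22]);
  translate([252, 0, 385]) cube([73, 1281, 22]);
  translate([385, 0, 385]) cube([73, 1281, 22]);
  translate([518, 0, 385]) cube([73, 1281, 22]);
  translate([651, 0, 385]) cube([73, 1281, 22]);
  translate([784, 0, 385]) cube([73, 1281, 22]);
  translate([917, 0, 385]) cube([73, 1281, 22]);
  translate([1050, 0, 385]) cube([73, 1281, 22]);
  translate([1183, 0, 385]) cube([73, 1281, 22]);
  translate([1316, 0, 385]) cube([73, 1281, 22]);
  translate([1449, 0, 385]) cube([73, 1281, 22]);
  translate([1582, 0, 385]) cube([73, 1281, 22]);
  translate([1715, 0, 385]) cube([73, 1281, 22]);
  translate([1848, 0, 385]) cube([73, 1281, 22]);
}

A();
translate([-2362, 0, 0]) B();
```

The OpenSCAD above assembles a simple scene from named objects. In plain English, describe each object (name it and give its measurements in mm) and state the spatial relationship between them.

A is an open-topped rectangular box: outside dimensions 533×243×270 mm, with a uniform wall and base thickness of 15 mm. The base is a full 533×243 slab on the floor; four walls sit on top of the base. The front and back walls (the −y and +y sides) span the full width; the two side walls fit between them.

B is a bed frame 2052 mm long (x) by 1281 mm wide (y). Four 59×59 mm corner posts, 482 mm tall, at the corners of the footprint. Four rails of 27 mm thickness and 148 mm height run between adjacent posts with their undersides at z = 237 mm, their outer faces flush with the outside of the frame (the two x-running rails run between the posts' inner faces; the two y-running rails run between the posts' inner faces). 14 slats, each 73 mm wide (x) and 22 mm thick, lie across the top of the two x-running rails, running the full 1281 mm width of the frame in y; the slats are evenly spaced along x between the inner faces of the end posts with equal gaps (rounded down to the nearest mm) at the −x end and between each pair — any rounding remainder accumulates at the +x end.

The bed frame is on the floor beside the open box on its −x side.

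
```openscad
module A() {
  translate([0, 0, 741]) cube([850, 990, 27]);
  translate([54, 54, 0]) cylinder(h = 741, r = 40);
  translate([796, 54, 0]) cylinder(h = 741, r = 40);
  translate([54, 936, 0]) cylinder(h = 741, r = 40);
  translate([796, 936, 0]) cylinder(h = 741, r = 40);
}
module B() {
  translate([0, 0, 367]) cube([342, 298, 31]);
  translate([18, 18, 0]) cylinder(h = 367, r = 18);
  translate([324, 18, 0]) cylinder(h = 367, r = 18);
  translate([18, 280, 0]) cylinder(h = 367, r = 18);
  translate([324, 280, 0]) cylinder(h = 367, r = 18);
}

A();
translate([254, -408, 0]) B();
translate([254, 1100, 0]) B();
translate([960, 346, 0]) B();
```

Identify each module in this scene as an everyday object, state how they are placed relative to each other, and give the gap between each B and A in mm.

Each stool's nearest face is 110 mm from the table's bounding box.

A is a table. B is a stool. Three stools sit around the table at the −y, +y, +x sides. The gap between each stool and the table is 110 mm.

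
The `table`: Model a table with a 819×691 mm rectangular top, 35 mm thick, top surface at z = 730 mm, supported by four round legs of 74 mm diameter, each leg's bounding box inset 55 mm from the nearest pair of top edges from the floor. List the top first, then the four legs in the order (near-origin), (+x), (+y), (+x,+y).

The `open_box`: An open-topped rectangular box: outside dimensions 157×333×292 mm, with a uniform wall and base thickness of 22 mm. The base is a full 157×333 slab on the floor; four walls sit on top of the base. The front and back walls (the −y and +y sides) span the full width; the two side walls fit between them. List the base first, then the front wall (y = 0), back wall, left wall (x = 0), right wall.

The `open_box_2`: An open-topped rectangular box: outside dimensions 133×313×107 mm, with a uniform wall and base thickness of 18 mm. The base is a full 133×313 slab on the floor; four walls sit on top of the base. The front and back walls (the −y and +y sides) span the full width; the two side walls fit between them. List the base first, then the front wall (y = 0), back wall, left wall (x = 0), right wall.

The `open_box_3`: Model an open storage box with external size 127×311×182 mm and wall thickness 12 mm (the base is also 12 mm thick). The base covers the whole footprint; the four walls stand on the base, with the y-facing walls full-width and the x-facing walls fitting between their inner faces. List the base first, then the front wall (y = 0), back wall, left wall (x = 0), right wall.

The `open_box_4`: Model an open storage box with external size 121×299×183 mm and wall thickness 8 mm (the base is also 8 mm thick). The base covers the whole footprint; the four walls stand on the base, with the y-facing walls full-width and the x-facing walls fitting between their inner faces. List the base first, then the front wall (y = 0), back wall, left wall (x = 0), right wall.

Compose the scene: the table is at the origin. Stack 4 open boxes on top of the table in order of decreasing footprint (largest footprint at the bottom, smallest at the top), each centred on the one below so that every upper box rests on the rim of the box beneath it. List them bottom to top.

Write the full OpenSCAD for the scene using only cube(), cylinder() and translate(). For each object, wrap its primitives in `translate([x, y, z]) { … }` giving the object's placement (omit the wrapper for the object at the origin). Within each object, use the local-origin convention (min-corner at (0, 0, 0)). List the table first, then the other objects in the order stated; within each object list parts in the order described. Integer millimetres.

translate([0, 0, 695]) cube([819, 691, 35]);
translate([92, 92, 0]) cylinder(h = 695, r = 37);
translate([727, 92, 0]) cylinder(h = 695, r = 37);
translate([92, 599, 0]) cylinder(h = 695, r = 37);
translate([727, 599, 0]) cylinder(h = 695, r = 37);
translate([331, 179, 730]) {
  cube([157, 333, 22]);
  translate([0, 0, 22]) cube([157, 22, 270]);
  translate([0, 311, 22]) cube([157, 22, 270]);
  translate([0, 22, 22]) cube([22, 289, 270]);
  translate([135, 22, 22]) cube([22, 289, 270]);
}
translate([343, 189, 1022]) {
  cube([133, 313, 18]);
  translate([0, 0, 18]) cube([133, 18, 89]);
  translate([0, 295, 18]) cube([133, 18, 89]);
  translate([0, 18, 18]) cube([18, 277, 89]);
  translate([115, 18, 18]) cube([18, 277, 89]);
}
translate([346, 190, 1129]) {
  cube([127, 311, 12]);
  translate([0, 0, 12]) cube([127, 12, 170]);
  translate([0, 299, 12]) cube([127, 12, 170]);
  translate([0, 12, 12]) cube([12, 287, 170]);
  translate([115, 12, 12]) cube([12, 287, 170]);
}
translate([349, 196, 1311]) {
  cube([121, 299, 8]);
  translate([0, 0, 8]) cube([121, 8, 175]);
  translate([0, 291, 8]) cube([121, 8, 175]);
  translate([0, 8, 8]) cube([8, 283, 175]);
  translate([113, 8, 8]) cube([8, 283, 175]);
}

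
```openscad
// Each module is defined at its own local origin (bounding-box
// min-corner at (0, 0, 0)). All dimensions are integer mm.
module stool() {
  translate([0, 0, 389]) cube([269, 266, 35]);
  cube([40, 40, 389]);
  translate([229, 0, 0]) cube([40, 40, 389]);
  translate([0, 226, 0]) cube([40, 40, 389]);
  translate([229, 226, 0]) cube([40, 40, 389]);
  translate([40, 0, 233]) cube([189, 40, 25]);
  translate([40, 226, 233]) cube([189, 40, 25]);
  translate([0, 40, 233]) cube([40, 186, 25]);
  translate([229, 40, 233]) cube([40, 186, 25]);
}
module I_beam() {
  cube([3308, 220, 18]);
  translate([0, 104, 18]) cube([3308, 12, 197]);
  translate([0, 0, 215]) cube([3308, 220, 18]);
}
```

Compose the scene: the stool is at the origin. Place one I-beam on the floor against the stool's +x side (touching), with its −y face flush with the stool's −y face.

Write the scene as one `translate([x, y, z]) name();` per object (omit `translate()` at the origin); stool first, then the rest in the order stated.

stool();
translate([269, 0, 0]) I_beam();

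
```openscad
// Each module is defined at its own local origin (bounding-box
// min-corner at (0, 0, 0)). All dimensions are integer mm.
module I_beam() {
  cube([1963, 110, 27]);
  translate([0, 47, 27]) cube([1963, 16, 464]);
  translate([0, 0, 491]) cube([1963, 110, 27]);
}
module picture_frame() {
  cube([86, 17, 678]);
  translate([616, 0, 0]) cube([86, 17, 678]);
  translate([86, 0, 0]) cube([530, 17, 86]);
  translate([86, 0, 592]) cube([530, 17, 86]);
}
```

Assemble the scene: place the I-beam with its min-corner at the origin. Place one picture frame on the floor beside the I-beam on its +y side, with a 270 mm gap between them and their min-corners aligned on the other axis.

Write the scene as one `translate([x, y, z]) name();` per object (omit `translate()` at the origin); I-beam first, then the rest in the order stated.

I_beam();
translate([0, 380, 0]) picture_frame();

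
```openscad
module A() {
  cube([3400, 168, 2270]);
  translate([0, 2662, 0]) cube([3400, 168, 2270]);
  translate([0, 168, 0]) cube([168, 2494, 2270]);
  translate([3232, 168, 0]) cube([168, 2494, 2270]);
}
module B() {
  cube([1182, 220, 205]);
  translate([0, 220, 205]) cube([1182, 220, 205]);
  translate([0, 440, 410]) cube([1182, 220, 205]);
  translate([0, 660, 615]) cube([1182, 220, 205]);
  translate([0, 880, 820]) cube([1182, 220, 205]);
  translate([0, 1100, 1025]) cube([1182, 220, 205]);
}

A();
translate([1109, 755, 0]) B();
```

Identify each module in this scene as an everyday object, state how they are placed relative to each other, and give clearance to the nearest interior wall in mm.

Clearances: x = 941, y = 587; minimum 587 mm.

A is a house frame. B is a staircase. The staircase sits inside the house frame, centred. The clearance to the nearest interior wall is 587 mm.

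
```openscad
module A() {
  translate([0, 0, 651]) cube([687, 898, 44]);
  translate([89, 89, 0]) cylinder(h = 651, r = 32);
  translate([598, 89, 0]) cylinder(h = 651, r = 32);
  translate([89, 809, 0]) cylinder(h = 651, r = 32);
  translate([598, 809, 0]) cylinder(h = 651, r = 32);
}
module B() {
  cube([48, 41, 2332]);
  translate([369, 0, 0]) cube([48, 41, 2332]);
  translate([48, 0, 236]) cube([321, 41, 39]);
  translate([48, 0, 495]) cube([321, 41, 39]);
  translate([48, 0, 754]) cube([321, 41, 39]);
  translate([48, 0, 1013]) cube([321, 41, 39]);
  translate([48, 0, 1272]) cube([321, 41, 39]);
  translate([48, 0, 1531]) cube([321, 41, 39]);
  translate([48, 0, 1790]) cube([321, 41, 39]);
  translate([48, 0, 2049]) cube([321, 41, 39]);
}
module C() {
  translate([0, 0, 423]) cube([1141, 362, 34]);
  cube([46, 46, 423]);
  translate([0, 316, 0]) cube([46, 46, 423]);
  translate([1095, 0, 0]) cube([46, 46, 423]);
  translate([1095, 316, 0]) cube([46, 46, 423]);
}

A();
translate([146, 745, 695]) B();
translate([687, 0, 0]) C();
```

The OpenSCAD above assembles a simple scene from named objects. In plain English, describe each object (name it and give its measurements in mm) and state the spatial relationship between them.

A is a rectangular dining table. The top is 687×898×44 mm with its upper surface at z = 695 mm. It stands on four round legs of 64 mm diameter, each leg's bounding box inset 57 mm from the nearest pair of top edges, running from the floor to the underside of the top.

B is a straight ladder. Two 48×41 mm vertical rails, 2332 mm tall, stand 417 mm apart (outside-to-outside) with their front faces coplanar on the −y side. 8 rungs, each 41 mm deep and 39 mm tall, span between the inner faces of the rails, front faces flush with the rails. The lowest rung's underside is at z = 236 mm and rungs are spaced 259 mm apart (underside to underside).

C is a long wooden bench with a 1141 mm (x) × 362 mm (y) seat, 34 mm thick, its top surface 457 mm above the floor. Four 46 mm square legs at the seat corners, flush with the edges, run from z = 0 to the seat underside.

The ladder is on top of the table. The bench is against the table's +x side, with their −y faces flush.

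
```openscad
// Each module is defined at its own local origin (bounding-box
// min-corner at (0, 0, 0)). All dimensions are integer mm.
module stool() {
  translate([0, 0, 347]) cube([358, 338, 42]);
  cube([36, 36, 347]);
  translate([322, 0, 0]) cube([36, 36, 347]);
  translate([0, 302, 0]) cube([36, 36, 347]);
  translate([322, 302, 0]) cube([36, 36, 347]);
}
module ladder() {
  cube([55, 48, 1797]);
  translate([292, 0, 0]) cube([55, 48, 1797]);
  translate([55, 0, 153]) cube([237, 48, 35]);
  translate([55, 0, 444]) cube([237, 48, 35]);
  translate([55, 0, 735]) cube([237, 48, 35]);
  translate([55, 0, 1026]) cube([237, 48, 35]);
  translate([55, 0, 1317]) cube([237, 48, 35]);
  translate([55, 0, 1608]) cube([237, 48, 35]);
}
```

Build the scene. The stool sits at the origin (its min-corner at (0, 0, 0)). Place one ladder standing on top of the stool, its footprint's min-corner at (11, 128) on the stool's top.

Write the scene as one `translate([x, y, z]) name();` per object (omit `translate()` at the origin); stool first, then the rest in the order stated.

stool();
translate([11, 128, 389]) ladder();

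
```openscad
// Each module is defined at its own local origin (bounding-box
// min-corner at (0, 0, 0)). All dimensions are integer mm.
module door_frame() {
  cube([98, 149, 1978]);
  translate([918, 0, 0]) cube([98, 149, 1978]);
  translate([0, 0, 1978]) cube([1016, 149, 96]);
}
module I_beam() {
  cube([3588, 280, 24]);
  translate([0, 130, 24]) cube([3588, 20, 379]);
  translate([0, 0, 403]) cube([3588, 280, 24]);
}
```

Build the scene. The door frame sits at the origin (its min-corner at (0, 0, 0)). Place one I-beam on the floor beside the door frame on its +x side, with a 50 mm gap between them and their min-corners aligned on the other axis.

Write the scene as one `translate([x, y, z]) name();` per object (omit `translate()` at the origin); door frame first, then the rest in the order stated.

door_frame();
translate([1066, 0, 0]) I_beam();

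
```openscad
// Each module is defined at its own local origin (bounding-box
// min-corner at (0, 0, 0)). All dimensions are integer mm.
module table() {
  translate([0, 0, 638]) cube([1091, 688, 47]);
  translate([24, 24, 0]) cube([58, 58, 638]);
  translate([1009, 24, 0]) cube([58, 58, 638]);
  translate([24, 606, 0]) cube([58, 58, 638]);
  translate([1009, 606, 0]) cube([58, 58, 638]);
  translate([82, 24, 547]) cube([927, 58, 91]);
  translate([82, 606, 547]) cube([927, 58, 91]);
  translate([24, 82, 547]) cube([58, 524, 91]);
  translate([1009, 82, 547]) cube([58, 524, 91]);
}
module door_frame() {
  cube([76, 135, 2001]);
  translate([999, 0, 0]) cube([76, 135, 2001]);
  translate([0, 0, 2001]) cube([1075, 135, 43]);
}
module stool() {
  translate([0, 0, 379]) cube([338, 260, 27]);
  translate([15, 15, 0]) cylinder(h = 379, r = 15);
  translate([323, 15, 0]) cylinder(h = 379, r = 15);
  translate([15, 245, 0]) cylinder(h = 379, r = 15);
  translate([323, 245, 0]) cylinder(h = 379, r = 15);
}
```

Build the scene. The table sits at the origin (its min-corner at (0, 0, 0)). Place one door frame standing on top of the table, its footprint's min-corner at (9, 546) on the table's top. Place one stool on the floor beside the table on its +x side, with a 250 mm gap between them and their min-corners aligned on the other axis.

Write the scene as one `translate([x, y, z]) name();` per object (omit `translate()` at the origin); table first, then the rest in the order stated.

table();
translate([9, 546, 685]) door_frame();
translate([1341, 0, 0]) stool();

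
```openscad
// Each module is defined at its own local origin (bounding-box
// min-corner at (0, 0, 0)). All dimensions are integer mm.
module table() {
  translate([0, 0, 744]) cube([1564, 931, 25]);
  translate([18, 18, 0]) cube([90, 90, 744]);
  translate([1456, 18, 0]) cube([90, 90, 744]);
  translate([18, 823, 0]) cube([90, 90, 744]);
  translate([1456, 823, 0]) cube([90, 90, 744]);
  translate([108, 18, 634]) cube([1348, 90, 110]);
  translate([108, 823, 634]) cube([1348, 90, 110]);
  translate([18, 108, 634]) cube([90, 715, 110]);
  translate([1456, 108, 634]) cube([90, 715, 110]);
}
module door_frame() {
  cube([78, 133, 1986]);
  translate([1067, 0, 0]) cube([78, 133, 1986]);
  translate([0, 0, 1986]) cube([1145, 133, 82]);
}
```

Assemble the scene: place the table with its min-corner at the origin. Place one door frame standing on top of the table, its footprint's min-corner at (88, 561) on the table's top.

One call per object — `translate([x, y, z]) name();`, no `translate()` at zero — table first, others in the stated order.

table();
translate([88, 561, 769]) door_frame();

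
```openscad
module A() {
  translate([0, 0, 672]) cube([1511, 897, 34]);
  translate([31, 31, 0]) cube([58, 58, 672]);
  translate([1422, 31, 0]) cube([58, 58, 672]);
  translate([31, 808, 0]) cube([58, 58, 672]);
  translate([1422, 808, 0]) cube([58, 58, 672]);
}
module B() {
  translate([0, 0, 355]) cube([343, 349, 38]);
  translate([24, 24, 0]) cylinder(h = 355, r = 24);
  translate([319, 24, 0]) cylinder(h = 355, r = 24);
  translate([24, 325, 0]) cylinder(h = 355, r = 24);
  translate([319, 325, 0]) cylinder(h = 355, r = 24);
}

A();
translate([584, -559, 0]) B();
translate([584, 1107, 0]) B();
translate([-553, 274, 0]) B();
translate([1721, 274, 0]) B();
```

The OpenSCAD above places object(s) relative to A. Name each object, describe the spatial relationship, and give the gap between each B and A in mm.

A is a table. B is a stool. Four stools sit around the table at the −y, +y, −x, +x sides. The gap between each stool and the table is 210 mm.

Each stool's nearest face is 210 mm from the table's bounding box.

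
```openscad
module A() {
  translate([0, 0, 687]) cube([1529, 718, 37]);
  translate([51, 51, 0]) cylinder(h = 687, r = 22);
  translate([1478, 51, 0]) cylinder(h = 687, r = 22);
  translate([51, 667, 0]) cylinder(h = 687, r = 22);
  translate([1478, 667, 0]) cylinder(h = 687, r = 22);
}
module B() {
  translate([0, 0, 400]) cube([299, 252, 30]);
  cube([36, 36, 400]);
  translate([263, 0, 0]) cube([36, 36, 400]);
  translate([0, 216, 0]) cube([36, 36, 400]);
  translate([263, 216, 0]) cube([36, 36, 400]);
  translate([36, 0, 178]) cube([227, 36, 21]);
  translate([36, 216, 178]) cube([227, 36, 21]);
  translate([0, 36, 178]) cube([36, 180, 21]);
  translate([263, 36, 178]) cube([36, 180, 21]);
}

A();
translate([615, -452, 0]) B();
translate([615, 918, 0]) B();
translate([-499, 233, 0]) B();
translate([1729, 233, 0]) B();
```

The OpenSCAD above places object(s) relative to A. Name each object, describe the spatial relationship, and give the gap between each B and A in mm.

Each stool's nearest face is 200 mm from the table's bounding box.

A is a table. B is a stool. Four stools sit around the table at the −y, +y, −x, +x sides. The gap between each stool and the table is 200 mm.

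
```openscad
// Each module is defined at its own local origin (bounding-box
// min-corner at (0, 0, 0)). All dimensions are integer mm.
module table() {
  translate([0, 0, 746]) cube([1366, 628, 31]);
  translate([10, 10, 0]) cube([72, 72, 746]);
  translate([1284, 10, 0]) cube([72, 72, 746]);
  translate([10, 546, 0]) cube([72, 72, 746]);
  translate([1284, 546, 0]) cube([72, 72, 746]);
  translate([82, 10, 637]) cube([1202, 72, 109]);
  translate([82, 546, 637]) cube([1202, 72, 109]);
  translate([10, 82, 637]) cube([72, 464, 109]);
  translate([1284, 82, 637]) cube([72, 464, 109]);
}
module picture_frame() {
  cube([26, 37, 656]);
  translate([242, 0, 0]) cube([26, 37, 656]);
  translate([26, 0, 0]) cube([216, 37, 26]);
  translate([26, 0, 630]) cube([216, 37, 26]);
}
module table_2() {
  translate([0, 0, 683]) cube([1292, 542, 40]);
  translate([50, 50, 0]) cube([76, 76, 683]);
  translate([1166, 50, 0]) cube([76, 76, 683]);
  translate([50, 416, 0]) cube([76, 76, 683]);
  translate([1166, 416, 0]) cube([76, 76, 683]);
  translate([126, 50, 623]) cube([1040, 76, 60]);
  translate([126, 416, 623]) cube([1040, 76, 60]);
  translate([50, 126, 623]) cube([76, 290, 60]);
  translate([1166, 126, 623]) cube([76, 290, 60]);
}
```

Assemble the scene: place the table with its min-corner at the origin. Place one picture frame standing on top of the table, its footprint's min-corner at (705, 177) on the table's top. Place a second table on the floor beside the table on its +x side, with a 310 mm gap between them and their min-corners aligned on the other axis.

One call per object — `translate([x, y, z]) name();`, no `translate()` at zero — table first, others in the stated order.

table();
translate([705, 177, 777]) picture_frame();
translate([1676, 0, 0]) table_2();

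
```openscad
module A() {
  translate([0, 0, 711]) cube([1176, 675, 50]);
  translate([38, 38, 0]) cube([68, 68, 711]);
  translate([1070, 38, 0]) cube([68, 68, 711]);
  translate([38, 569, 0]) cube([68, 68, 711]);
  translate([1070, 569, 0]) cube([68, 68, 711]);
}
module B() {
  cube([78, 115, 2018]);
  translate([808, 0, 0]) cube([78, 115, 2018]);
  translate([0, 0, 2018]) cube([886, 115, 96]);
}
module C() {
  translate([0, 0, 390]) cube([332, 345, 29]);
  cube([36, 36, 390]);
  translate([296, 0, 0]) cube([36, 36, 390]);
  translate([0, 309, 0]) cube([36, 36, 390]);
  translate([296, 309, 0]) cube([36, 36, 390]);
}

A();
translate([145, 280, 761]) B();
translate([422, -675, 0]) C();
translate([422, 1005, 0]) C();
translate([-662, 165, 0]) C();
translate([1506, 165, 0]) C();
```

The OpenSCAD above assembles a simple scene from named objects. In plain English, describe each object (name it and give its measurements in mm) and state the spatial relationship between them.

A is a rectangular dining table. The top is 1176×675×50 mm with its upper surface at z = 761 mm. It stands on four 68×68 mm square legs, each inset 38 mm from the nearest pair of top edges, running from the floor to the underside of the top.

B is a door frame. The clear opening is 730 mm wide and 2018 mm high. Two 78 mm wide jambs, 115 mm deep, stand either side of the opening from the floor to the top of the opening. A 96 mm thick head sits across the top of both jambs, spanning the full outside width of the frame.

C is a simple wooden stool: a rectangular seat 332 mm (x) by 345 mm (y), 29 mm thick, top face at z = 419 mm, on four square legs, each 36×36 mm in cross-section. The legs rest on z = 0, each flush with a corner of the seat.

The door frame is on top of the table, centred. Four stools sit around the table at the −y, +y, −x, +x sides.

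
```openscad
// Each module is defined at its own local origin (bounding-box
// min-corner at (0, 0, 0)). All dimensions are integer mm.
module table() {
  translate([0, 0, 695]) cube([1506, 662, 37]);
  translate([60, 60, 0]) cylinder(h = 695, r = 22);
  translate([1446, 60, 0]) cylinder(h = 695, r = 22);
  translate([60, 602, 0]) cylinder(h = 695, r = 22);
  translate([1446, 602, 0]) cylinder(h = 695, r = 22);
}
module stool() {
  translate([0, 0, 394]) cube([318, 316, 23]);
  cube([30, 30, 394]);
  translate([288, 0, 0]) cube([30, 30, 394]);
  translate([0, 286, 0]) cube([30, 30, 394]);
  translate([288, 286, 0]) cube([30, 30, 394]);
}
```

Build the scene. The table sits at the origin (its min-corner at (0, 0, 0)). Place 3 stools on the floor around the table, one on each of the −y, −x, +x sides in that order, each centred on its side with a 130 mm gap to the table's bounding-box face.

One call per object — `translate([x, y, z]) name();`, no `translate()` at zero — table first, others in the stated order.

table();
translate([594, -446, 0]) stool();
translate([-448, 173, 0]) stool();
translate([1636, 173, 0]) stool();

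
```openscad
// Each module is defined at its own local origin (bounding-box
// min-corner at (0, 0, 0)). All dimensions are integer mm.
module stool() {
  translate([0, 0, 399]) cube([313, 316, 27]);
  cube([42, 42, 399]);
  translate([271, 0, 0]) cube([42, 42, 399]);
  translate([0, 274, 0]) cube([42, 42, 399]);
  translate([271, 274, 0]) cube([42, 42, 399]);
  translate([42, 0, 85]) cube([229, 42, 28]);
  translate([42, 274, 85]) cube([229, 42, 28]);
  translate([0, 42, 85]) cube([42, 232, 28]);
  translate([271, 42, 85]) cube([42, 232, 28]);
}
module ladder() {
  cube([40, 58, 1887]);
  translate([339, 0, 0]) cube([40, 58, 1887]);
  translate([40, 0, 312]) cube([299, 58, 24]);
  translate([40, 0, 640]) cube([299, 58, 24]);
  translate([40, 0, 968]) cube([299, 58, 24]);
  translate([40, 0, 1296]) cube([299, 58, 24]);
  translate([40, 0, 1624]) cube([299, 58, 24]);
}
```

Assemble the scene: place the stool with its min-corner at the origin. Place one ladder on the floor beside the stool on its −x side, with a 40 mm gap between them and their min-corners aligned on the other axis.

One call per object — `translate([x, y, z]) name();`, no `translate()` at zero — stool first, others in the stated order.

stool();
translate([-419, 0, 0]) ladder();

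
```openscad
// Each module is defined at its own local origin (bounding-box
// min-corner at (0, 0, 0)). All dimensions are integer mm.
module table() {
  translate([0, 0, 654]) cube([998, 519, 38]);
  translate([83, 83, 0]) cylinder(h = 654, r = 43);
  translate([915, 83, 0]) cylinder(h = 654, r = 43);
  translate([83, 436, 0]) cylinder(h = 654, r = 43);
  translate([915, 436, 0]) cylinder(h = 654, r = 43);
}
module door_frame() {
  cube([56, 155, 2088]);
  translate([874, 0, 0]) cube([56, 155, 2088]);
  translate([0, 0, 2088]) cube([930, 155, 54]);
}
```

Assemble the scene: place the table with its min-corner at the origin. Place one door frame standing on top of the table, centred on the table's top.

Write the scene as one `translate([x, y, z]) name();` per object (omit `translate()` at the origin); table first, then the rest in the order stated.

table();
translate([34, 182, 692]) door_frame();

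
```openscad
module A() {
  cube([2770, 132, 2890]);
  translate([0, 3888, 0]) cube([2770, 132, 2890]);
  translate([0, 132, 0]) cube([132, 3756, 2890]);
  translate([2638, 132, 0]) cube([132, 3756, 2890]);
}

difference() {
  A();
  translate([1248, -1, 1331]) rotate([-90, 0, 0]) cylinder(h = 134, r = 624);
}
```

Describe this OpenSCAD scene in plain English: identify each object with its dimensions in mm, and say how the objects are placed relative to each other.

A is the wall frame of a small rectangular building: four walls, each 2890 mm tall and 132 mm thick, enclosing a footprint 2770 mm (x) by 4020 mm (y) outside-to-outside, with no floor or roof. The front and back walls (the −y and +y sides) span the full width; the two side walls fit between them.

The house frame has a circular hole of radius 624 mm through its front wall, centred at (x = 1248, z = 1331).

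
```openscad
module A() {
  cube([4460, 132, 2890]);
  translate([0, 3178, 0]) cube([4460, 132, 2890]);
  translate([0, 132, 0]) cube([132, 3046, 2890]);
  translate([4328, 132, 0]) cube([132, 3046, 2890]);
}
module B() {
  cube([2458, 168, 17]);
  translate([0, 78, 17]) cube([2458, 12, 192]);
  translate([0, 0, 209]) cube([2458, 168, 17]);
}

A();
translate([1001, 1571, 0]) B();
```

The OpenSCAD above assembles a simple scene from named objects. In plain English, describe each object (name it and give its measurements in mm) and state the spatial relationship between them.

A is a box-shaped house frame (walls only): outside footprint 4460×3310 mm, wall height 2890 mm, wall thickness 132 mm. The two y-facing walls run the full x-width; the two x-facing walls fit between the inner faces of the y-facing walls.

B is an I-beam lying along x, 2458 mm long. Overall section height 226 mm. Two flanges 168 mm wide (y) and 17 mm thick, one on the floor and one at the top; a web 12 mm thick runs between them, centred on the flange width.

The I-beam sits inside the house frame, centred.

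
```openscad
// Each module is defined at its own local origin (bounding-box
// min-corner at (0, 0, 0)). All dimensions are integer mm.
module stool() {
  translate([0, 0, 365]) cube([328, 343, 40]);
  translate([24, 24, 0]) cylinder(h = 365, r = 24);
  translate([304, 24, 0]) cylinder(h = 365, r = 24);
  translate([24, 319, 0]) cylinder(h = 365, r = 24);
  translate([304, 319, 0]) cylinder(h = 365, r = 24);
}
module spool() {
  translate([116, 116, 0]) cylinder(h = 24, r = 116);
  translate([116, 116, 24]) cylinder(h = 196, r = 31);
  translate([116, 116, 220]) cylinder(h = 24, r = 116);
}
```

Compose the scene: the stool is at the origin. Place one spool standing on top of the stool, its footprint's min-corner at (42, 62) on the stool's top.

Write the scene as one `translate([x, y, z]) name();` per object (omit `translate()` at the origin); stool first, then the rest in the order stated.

stool();
translate([42, 62, 405]) spool();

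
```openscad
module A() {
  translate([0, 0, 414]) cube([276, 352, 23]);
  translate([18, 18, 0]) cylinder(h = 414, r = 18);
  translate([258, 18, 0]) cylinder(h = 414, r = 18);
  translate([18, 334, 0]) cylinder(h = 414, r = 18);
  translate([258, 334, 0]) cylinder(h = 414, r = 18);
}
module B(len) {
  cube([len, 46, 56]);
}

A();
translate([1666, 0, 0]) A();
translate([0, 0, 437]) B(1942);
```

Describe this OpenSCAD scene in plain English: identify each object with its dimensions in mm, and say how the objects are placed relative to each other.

A is a four-legged stool. The seat is a 276×352×23 mm slab whose top surface is at z = 437 mm; four round legs, each 36 mm in diameter, run from the floor (z = 0) to the underside of the seat, each leg's axis is inset half a diameter from the nearest pair of seat edges (so the leg's bounding box is flush with the corner).

B is a rectangular beam 1942 mm long (x), 46 mm deep (y), 56 mm thick (z).

The beam spans the tops of two stools placed 1390 mm apart, resting at z = 437 mm.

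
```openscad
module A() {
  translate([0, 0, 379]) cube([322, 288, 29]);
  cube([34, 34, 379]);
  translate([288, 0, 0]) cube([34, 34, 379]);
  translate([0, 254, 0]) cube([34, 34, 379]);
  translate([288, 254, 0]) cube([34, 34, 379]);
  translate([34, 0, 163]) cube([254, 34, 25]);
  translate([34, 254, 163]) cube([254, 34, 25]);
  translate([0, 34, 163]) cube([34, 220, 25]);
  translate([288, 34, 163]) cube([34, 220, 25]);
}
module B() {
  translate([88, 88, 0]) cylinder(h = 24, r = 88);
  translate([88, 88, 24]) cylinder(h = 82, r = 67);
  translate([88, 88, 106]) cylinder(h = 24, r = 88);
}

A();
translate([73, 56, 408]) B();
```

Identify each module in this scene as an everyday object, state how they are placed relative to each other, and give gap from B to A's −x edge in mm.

A is a stool. B is a spool. The spool is on top of the stool, centred. The gap from the spool to the stool's −x edge is 73 mm.

The spool's min-x is at 73; the stool's min-x is 0; gap = 73 mm.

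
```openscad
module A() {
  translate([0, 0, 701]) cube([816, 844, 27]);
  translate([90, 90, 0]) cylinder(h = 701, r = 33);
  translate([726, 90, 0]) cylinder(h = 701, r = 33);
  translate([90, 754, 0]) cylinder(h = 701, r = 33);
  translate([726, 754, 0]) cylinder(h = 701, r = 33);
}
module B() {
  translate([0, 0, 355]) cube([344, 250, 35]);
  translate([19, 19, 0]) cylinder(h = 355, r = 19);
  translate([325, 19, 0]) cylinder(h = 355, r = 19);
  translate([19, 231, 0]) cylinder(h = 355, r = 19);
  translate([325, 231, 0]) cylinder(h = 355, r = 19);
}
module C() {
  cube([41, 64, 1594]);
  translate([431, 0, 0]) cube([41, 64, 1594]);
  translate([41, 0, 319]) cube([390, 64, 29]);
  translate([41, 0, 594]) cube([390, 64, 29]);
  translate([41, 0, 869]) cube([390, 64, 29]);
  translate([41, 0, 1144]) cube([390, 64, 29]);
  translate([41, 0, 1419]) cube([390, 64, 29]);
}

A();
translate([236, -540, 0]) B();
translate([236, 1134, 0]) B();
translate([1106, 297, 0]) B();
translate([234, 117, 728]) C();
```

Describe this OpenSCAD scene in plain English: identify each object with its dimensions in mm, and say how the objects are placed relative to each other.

A is a table with a 816×844 mm rectangular top, 27 mm thick, top surface at z = 728 mm, supported by four round legs of 66 mm diameter, each leg's bounding box inset 57 mm from the nearest pair of top edges, running from the floor.

B is a four-legged stool. The seat is 344×250 mm, 35 mm thick, top at z = 390 mm. It stands on four round legs, each 38 mm in diameter, from z = 0 to the seat underside, each leg's axis is inset half a diameter from the nearest pair of seat edges (so the leg's bounding box is flush with the corner).

C is a straight ladder. Two 41×64 mm vertical rails, 1594 mm tall, stand 472 mm apart (outside-to-outside) with their front faces coplanar on the −y side. 5 rungs, each 64 mm deep and 29 mm tall, span between the inner faces of the rails, front faces flush with the rails. The lowest rung's underside is at z = 319 mm and rungs are spaced 275 mm apart (underside to underside).

Three stools sit around the table at the −y, +y, +x sides. The ladder is on top of the table.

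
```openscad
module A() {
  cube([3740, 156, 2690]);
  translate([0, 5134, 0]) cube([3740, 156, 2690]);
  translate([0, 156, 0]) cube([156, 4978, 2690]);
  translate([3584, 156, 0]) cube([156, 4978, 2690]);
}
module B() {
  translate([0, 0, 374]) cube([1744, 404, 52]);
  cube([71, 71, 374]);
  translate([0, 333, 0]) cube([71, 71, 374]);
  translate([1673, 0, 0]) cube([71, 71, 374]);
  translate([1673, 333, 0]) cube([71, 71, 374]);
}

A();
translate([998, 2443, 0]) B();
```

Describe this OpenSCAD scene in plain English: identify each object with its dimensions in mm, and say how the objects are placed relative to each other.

A is a box-shaped house frame (walls only): outside footprint 3740×5290 mm, wall height 2690 mm, wall thickness 156 mm. The two y-facing walls run the full x-width; the two x-facing walls fit between the inner faces of the y-facing walls.

B is a bench: a 1744×404 mm seat slab, 52 mm thick, top at z = 426 mm, on four 71×71 mm square legs flush with the seat corners and standing on z = 0.

The bench sits inside the house frame, centred.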